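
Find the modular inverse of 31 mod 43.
31^(-1) ≡ 25 (mod 43). Verification: 31 × 25 = 775 ≡ 1 (mod 43)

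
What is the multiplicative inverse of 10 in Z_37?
26

Using Extended Euclidean Algorithm:
gcd(10, 37) = 1
Bezout coefficients: 10 × -11 + 37 × 3 = 1
So 10 × -11 ≡ 1 (mod 37)
The inverse is -11 mod 37 = 26
Verification: 10 × 26 = 260 = 7 × 37 + 1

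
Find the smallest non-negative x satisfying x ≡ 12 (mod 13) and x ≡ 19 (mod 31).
M = 13 × 31 = 403. M₁ = 31, y₁ ≡ 8 (mod 13). M₂ = 13, y₂ ≡ 12 (mod 31). x = 12×31×8 + 19×13×12 ≡ 298 (mod 403)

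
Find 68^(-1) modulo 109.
101

Using Extended Euclidean Algorithm:
gcd(68, 109) = 1
Bezout coefficients: 68 × -8 + 109 × 5 = 1
So 68 × -8 ≡ 1 (mod 109)
The inverse is -8 mod 109 = 101
Verification: 68 × 101 = 6868 = 63 × 109 + 1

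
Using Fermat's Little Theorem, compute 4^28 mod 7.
By Fermat: 4^{6} ≡ 1 (mod 7). 28 = 4×6 + 4. So 4^{28} ≡ 4^{4} ≡ 4 (mod 7)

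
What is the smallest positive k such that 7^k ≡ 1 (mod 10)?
Powers of 7 mod 10: 7^1≡7, 7^2≡9, 7^3≡3, 7^4≡1. Order = 4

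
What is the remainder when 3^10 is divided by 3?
3 ≡ 0 (mod 3). 10 = 8 + 2 (binary 1010). Repeated squaring mod 3: 0^1 ≡ 0; 0^2 ≡ 0² = 0 ≡ 0; 0^4 ≡ 0² = 0 ≡ 0; 0^8 ≡ 0² = 0 ≡ 0. Multiply: 3^10 ≡ 0^8 × 0^2 ≡ 0 × 0 (mod 3): 0 × 0 = 0 ≡ 0. So 3^10 ≡ 0 (mod 3).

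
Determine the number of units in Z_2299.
1980

Prime factorization: 2299 = 11^2 × 19
Using the formula φ(n) = n × Π(1 - 1/p) for each prime factor p:
φ(2299) = 2299 × (1 - 1/11) × (1 - 1/19)
φ(2299) = 1980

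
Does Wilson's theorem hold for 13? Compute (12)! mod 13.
(12)! mod 13 = 12. Since this equals -1 (mod 13), Wilson confirms 13 is prime.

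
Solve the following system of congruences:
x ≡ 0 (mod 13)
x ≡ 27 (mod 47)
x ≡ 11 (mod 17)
1014

Using the Chinese Remainder Theorem:
M = product of moduli = 10387
For equation 1: M_1 = 799, 799 ≡ 6 (mod 13), inverse of 799 mod 13 is 11 (check: 6 × 11 = 66 ≡ 1 (mod 13))
For equation 2: M_2 = 221, 221 ≡ 33 (mod 47), inverse of 221 mod 47 is 10 (check: 33 × 10 = 330 ≡ 1 (mod 47))
For equation 3: M_3 = 611, 611 ≡ 16 (mod 17), inverse of 611 mod 17 is 16 (check: 16 × 16 = 256 ≡ 1 (mod 17))
Combine: x ≡ Σ r_i×M_i×(M_i⁻¹ mod m_i) = 0×799×11 + 27×221×10 + 11×611×16 = 0 + 59670 + 107536 = 167206
167206 mod 10387 = 1014
x ≡ 1014 (mod 10387)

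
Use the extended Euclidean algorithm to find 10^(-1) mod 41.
Extended GCD: 10(-4) + 41(1) = 1. So 10^(-1) ≡ 37 ≡ 37 (mod 41). Verify: 10 × 37 = 370 ≡ 1 (mod 41)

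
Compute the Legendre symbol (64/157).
(64/157) = 64^{78} mod 157 = 1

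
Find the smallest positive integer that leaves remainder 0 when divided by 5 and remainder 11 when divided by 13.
M = 5 × 13 = 65. M₁ = 13, y₁ ≡ 2 (mod 5). M₂ = 5, y₂ ≡ 8 (mod 13). t = 0×13×2 + 11×5×8 ≡ 50 (mod 65). The smallest positive such number is 50.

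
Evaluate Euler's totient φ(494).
216

Prime factorization: 494 = 2 × 13 × 19
Using the formula φ(n) = n × Π(1 - 1/p) for each prime factor p:
φ(494) = 494 × (1 - 1/2) × (1 - 1/13) × (1 - 1/19)
φ(494) = 216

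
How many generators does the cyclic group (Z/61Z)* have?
16

The number of primitive roots modulo p is φ(p-1) = φ(60)
φ(60) = 16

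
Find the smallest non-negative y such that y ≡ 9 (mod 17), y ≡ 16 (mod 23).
315

Using the Chinese Remainder Theorem:
M = product of moduli = 391
For equation 1: M_1 = 23, 23 ≡ 6 (mod 17), inverse of 23 mod 17 is 3 (check: 6 × 3 = 18 ≡ 1 (mod 17))
For equation 2: M_2 = 17, 17 ≡ 17 (mod 23), inverse of 17 mod 23 is 19 (check: 17 × 19 = 323 ≡ 1 (mod 23))
Combine: y ≡ Σ r_i×M_i×(M_i⁻¹ mod m_i) = 9×23×3 + 16×17×19 = 621 + 5168 = 5789
5789 mod 391 = 315
y ≡ 315 (mod 391)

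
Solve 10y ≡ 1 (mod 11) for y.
10

Using Extended Euclidean Algorithm:
gcd(10, 11) = 1
Bezout coefficients: 10 × -1 + 11 × 1 = 1
So 10 × -1 ≡ 1 (mod 11)
The inverse is -1 mod 11 = 10
Verification: 10 × 10 = 100 = 9 × 11 + 1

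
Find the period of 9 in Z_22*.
Powers of 9 mod 22: 9^1≡9, 9^2≡15, 9^3≡3, 9^4≡5, 9^5≡1. Order = 5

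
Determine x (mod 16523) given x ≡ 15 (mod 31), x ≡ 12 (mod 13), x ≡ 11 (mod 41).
10958

Using the Chinese Remainder Theorem:
M = product of moduli = 16523
For equation 1: M_1 = 533, 533 ≡ 6 (mod 31), inverse of 533 mod 31 is 26 (check: 6 × 26 = 156 ≡ 1 (mod 31))
For equation 2: M_2 = 1271, 1271 ≡ 10 (mod 13), inverse of 1271 mod 13 is 4 (check: 10 × 4 = 40 ≡ 1 (mod 13))
For equation 3: M_3 = 403, 403 ≡ 34 (mod 41), inverse of 403 mod 41 is 35 (check: 34 × 35 = 1190 ≡ 1 (mod 41))
Combine: x ≡ Σ r_i×M_i×(M_i⁻¹ mod m_i) = 15×533×26 + 12×1271×4 + 11×403×35 = 207870 + 61008 + 155155 = 424033
424033 mod 16523 = 10958
x ≡ 10958 (mod 16523)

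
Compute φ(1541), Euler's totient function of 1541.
1452

Prime factorization: 1541 = 23 × 67
Using the formula φ(n) = n × Π(1 - 1/p) for each prime factor p:
φ(1541) = 1541 × (1 - 1/23) × (1 - 1/67)
φ(1541) = 1452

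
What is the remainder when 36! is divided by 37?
By Wilson's theorem, (36)! ≡ -1 ≡ 36 (mod 37)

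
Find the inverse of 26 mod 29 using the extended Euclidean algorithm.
Extended GCD: 26(-10) + 29(9) = 1. So 26^(-1) ≡ 19 ≡ 19 (mod 29). Verify: 26 × 19 = 494 ≡ 1 (mod 29)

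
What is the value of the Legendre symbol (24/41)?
(24/41) = 24^{20} mod 41 = -1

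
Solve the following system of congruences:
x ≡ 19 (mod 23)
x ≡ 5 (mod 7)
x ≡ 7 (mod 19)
824

Using the Chinese Remainder Theorem:
M = product of moduli = 3059
For equation 1: M_1 = 133, 133 ≡ 18 (mod 23), inverse of 133 mod 23 is 9 (check: 18 × 9 = 162 ≡ 1 (mod 23))
For equation 2: M_2 = 437, 437 ≡ 3 (mod 7), inverse of 437 mod 7 is 5 (check: 3 × 5 = 15 ≡ 1 (mod 7))
For equation 3: M_3 = 161, 161 ≡ 9 (mod 19), inverse of 161 mod 19 is 17 (check: 9 × 17 = 153 ≡ 1 (mod 19))
Combine: x ≡ Σ r_i×M_i×(M_i⁻¹ mod m_i) = 19×133×9 + 5×437×5 + 7×161×17 = 22743 + 10925 + 19159 = 52827
52827 mod 3059 = 824
x ≡ 824 (mod 3059)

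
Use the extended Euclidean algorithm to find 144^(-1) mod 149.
Extended GCD: 144(-30) + 149(29) = 1. So 144^(-1) ≡ 119 ≡ 119 (mod 149). Verify: 144 × 119 = 17136 ≡ 1 (mod 149)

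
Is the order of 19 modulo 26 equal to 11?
No, the actual order is 12, not 11.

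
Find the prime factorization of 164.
2^2 × 41

Divide by primes starting from smallest:
164 ÷ 2 = 82
82 ÷ 2 = 41
41 ÷ 41 = 1

164 = 2^2 × 41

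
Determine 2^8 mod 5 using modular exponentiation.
8 = 8 (binary 1000). Repeated squaring mod 5: 2^1 ≡ 2; 2^2 ≡ 2² = 4 ≡ 4; 2^4 ≡ 4² = 16 ≡ 1; 2^8 ≡ 1² = 1 ≡ 1. So 2^8 ≡ 1 (mod 5).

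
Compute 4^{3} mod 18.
10

Using successive squaring:
Binary expansion of 3: 11
Powers of 4 mod 18 (each is the square of the previous):
  4^1 ≡ 4 (mod 18)
  4^2 ≡ 4² = 16 ≡ 16 (mod 18)
3 = 2 + 1, so 4^3 = 4^2 × 4^1 ≡ 16 × 4 (mod 18)
Multiplying step by step:
  16 × 4 = 64 ≡ 10 (mod 18)
Result: 4^3 ≡ 10 (mod 18)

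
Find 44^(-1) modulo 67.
32

Using Extended Euclidean Algorithm:
gcd(44, 67) = 1
Bezout coefficients: 44 × 32 + 67 × -21 = 1
So 44 × 32 ≡ 1 (mod 67)
The inverse is 32 mod 67 = 32
Verification: 44 × 32 = 1408 = 21 × 67 + 1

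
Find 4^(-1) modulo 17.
13

Using Extended Euclidean Algorithm:
gcd(4, 17) = 1
Bezout coefficients: 4 × -4 + 17 × 1 = 1
So 4 × -4 ≡ 1 (mod 17)
The inverse is -4 mod 17 = 13
Verification: 4 × 13 = 52 = 3 × 17 + 1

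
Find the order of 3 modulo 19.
Powers of 3 mod 19: 3^1≡3, 3^2≡9, 3^3≡8, 3^4≡5, 3^5≡15, 3^6≡7, 3^7≡2, 3^8≡6, 3^9≡18, 3^10≡16, 3^11≡10, 3^12≡11, 3^13≡14, 3^14≡4, 3^15≡12, 3^16≡17, 3^17≡13, 3^18≡1. Order = 18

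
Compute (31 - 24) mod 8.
7

(31 - 24) = 7
7 mod 8 = 7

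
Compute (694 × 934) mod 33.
10

(694 × 934) = 648196
648196 mod 33 = 10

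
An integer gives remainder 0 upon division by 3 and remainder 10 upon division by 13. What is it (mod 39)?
M = 3 × 13 = 39. M₁ = 13, y₁ ≡ 1 (mod 3). M₂ = 3, y₂ ≡ 9 (mod 13). x = 0×13×1 + 10×3×9 ≡ 36 (mod 39). The smallest positive such number is 36.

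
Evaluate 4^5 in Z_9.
5 = 4 + 1 (binary 101). Repeated squaring mod 9: 4^1 ≡ 4; 4^2 ≡ 4² = 16 ≡ 7; 4^4 ≡ 7² = 49 ≡ 4. Multiply: 4^5 = 4^4 × 4^1 ≡ 4 × 4 (mod 9): 4 × 4 = 16 ≡ 7. So 4^5 ≡ 7 (mod 9).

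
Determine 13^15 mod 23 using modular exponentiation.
Using repeated squaring. 15 = 8 + 4 + 2 + 1 (binary 1111). Repeated squaring mod 23: 13^1 ≡ 13; 13^2 ≡ 13² = 169 ≡ 8; 13^4 ≡ 8² = 64 ≡ 18; 13^8 ≡ 18² = 324 ≡ 2. Multiply: 13^15 = 13^8 × 13^4 × 13^2 × 13^1 ≡ 2 × 18 × 8 × 13 (mod 23): 2 × 18 = 36 ≡ 13; 13 × 8 = 104 ≡ 12; 12 × 13 = 156 ≡ 18. So 13^15 ≡ 18 (mod 23).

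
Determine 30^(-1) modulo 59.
30^(-1) ≡ 2 (mod 59). Verification: 30 × 2 = 60 ≡ 1 (mod 59)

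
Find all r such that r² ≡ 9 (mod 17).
The square roots of 9 mod 17 are 14 and 3. Verify: 14² = 196 ≡ 9 (mod 17)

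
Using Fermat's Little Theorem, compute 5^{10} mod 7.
2

By Fermat's Little Theorem, a^(p-1) ≡ 1 (mod p) for prime p and gcd(a, p) = 1
Here p = 7, so 5^6 ≡ 1 (mod 7)
We can reduce the exponent: 10 mod 6 = 4
So 5^10 ≡ 5^4 (mod 7)
Computing: 5^4 mod 7 = 2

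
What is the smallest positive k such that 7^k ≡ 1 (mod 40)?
Powers of 7 mod 40: 7^1≡7, 7^2≡9, 7^3≡23, 7^4≡1. Order = 4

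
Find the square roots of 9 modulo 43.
The square roots of 9 mod 43 are 40 and 3. Verify: 40² = 1600 ≡ 9 (mod 43)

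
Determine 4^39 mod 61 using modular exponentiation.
Using repeated squaring. 39 = 32 + 4 + 2 + 1 (binary 100111). Repeated squaring mod 61: 4^1 ≡ 4; 4^2 ≡ 4² = 16 ≡ 16; 4^4 ≡ 16² = 256 ≡ 12; 4^8 ≡ 12² = 144 ≡ 22; 4^16 ≡ 22² = 484 ≡ 57; 4^32 ≡ 57² = 3249 ≡ 16. Multiply: 4^39 = 4^32 × 4^4 × 4^2 × 4^1 ≡ 16 × 12 × 16 × 4 (mod 61): 16 × 12 = 192 ≡ 9; 9 × 16 = 144 ≡ 22; 22 × 4 = 88 ≡ 27. So 4^39 ≡ 27 (mod 61).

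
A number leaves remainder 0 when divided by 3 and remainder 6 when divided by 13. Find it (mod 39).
M = 3 × 13 = 39. M₁ = 13, y₁ ≡ 1 (mod 3). M₂ = 3, y₂ ≡ 9 (mod 13). t = 0×13×1 + 6×3×9 ≡ 6 (mod 39)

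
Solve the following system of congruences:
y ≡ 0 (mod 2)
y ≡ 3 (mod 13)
16

Using the Chinese Remainder Theorem:
M = product of moduli = 26
For equation 1: M_1 = 13, 13 ≡ 1 (mod 2), inverse of 13 mod 2 is 1 (check: 1 × 1 = 1 ≡ 1 (mod 2))
For equation 2: M_2 = 2, 2 ≡ 2 (mod 13), inverse of 2 mod 13 is 7 (check: 2 × 7 = 14 ≡ 1 (mod 13))
Combine: y ≡ Σ r_i×M_i×(M_i⁻¹ mod m_i) = 0×13×1 + 3×2×7 = 0 + 42 = 42
42 mod 26 = 16
y ≡ 16 (mod 26)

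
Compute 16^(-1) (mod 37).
16^(-1) ≡ 7 (mod 37). Verification: 16 × 7 = 112 ≡ 1 (mod 37)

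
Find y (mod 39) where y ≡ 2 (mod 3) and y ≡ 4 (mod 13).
M = 3 × 13 = 39. M₁ = 13, y₁ ≡ 1 (mod 3). M₂ = 3, y₂ ≡ 9 (mod 13). y = 2×13×1 + 4×3×9 ≡ 17 (mod 39)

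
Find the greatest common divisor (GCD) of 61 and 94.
1

Using the Euclidean algorithm:
61 = 0 × 94 + 61
94 = 1 × 61 + 33
61 = 1 × 33 + 28
33 = 1 × 28 + 5
28 = 5 × 5 + 3
5 = 1 × 3 + 2
3 = 1 × 2 + 1
2 = 2 × 1 + 0

GCD(61, 94) = 1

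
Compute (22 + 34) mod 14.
0

(22 + 34) = 56
56 mod 14 = 0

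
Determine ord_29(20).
Powers of 20 mod 29: 20^1≡20, 20^2≡23, 20^3≡25, 20^4≡7, 20^5≡24, 20^6≡16, 20^7≡1. Order = 7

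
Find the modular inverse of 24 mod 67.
24^(-1) ≡ 14 (mod 67). Verification: 24 × 14 = 336 ≡ 1 (mod 67)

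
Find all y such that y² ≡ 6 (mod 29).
The square roots of 6 mod 29 are 8 and 21. Verify: 8² = 64 ≡ 6 (mod 29)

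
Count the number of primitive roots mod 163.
Number of primitive roots mod 163 = φ(162) = 54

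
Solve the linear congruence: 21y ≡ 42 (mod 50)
2

Since gcd(21, 50) = 1 divides 42, a solution exists.
Multiply both sides by the inverse of 21 mod 50:
  21^(-1) mod 50 = 31
  x ≡ 31 × 42 ≡ 1302 ≡ 2 (mod 50)
Verification: 21 × 2 = 42 = 0 × 50 + 42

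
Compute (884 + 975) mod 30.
29

(884 + 975) = 1859
1859 mod 30 = 29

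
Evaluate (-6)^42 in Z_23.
Using Fermat: (-6)^{22} ≡ 1 (mod 23). 42 ≡ 20 (mod 22). So (-6)^{42} ≡ (-6)^{20} ≡ 16 (mod 23)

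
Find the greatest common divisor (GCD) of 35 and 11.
1

Using the Euclidean algorithm:
35 = 3 × 11 + 2
11 = 5 × 2 + 1
2 = 2 × 1 + 0

GCD(35, 11) = 1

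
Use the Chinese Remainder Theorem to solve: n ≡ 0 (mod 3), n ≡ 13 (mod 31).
M = 3 × 31 = 93. M₁ = 31, y₁ ≡ 1 (mod 3). M₂ = 3, y₂ ≡ 21 (mod 31). n = 0×31×1 + 13×3×21 ≡ 75 (mod 93)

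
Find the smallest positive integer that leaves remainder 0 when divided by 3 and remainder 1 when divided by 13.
M = 3 × 13 = 39. M₁ = 13, y₁ ≡ 1 (mod 3). M₂ = 3, y₂ ≡ 9 (mod 13). x = 0×13×1 + 1×3×9 ≡ 27 (mod 39). The smallest positive such number is 27.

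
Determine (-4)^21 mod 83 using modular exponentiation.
Using repeated squaring. (-4) ≡ 79 (mod 83). 21 = 16 + 4 + 1 (binary 10101). Repeated squaring mod 83: 79^1 ≡ 79; 79^2 ≡ 79² = 6241 ≡ 16; 79^4 ≡ 16² = 256 ≡ 7; 79^8 ≡ 7² = 49 ≡ 49; 79^16 ≡ 49² = 2401 ≡ 77. Multiply: (-4)^21 ≡ 79^16 × 79^4 × 79^1 ≡ 77 × 7 × 79 (mod 83): 77 × 7 = 539 ≡ 41; 41 × 79 = 3239 ≡ 2. So (-4)^21 ≡ 2 (mod 83).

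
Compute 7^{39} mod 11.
8

Using successive squaring:
Binary expansion of 39: 100111
Powers of 7 mod 11 (each is the square of the previous):
  7^1 ≡ 7 (mod 11)
  7^2 ≡ 7² = 49 ≡ 5 (mod 11)
  7^4 ≡ 5² = 25 ≡ 3 (mod 11)
  7^8 ≡ 3² = 9 ≡ 9 (mod 11)
  7^16 ≡ 9² = 81 ≡ 4 (mod 11)
  7^32 ≡ 4² = 16 ≡ 5 (mod 11)
39 = 32 + 4 + 2 + 1, so 7^39 = 7^32 × 7^4 × 7^2 × 7^1 ≡ 5 × 3 × 5 × 7 (mod 11)
Multiplying step by step:
  5 × 3 = 15 ≡ 4 (mod 11)
  4 × 5 = 20 ≡ 9 (mod 11)
  9 × 7 = 63 ≡ 8 (mod 11)
Result: 7^39 ≡ 8 (mod 11)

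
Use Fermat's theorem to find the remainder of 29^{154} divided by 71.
57

By Fermat's Little Theorem, a^(p-1) ≡ 1 (mod p) for prime p and gcd(a, p) = 1
Here p = 71, so 29^70 ≡ 1 (mod 71)
We can reduce the exponent: 154 mod 70 = 14
So 29^154 ≡ 29^14 (mod 71)
Computing: 29^14 mod 71 = 57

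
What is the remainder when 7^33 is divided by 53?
Using repeated squaring. 33 = 32 + 1 (binary 100001). Repeated squaring mod 53: 7^1 ≡ 7; 7^2 ≡ 7² = 49 ≡ 49; 7^4 ≡ 49² = 2401 ≡ 16; 7^8 ≡ 16² = 256 ≡ 44; 7^16 ≡ 44² = 1936 ≡ 28; 7^32 ≡ 28² = 784 ≡ 42. Multiply: 7^33 = 7^32 × 7^1 ≡ 42 × 7 (mod 53): 42 × 7 = 294 ≡ 29. So 7^33 ≡ 29 (mod 53).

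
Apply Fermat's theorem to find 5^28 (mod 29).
By Fermat's Little Theorem, 5^{28} ≡ 1 (mod 29) since 29 is prime and gcd(5, 29) = 1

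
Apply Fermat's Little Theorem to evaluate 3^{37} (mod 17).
5

By Fermat's Little Theorem, a^(p-1) ≡ 1 (mod p) for prime p and gcd(a, p) = 1
Here p = 17, so 3^16 ≡ 1 (mod 17)
We can reduce the exponent: 37 mod 16 = 5
So 3^37 ≡ 3^5 (mod 17)
Computing: 3^5 mod 17 = 5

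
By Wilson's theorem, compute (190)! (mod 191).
By Wilson's theorem, (190)! ≡ -1 ≡ 190 (mod 191)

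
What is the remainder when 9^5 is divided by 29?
5 = 4 + 1 (binary 101). Repeated squaring mod 29: 9^1 ≡ 9; 9^2 ≡ 9² = 81 ≡ 23; 9^4 ≡ 23² = 529 ≡ 7. Multiply: 9^5 = 9^4 × 9^1 ≡ 7 × 9 (mod 29): 7 × 9 = 63 ≡ 5. So 9^5 ≡ 5 (mod 29).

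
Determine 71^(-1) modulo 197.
71^(-1) ≡ 111 (mod 197). Verification: 71 × 111 = 7881 ≡ 1 (mod 197)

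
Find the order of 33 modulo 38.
Powers of 33 mod 38: 33^1≡33, 33^2≡25, 33^3≡27, 33^4≡17, 33^5≡29, 33^6≡7, 33^7≡3, 33^8≡23, 33^9≡37, 33^10≡5, 33^11≡13, 33^12≡11, 33^13≡21, 33^14≡9, 33^15≡31, 33^16≡35, 33^17≡15, 33^18≡1. Order = 18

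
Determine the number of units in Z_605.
440

Prime factorization: 605 = 5 × 11^2
Using the formula φ(n) = n × Π(1 - 1/p) for each prime factor p:
φ(605) = 605 × (1 - 1/5) × (1 - 1/11)
φ(605) = 440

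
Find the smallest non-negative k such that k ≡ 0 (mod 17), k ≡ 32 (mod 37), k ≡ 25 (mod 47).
22491

Using the Chinese Remainder Theorem:
M = product of moduli = 29563
For equation 1: M_1 = 1739, 1739 ≡ 5 (mod 17), inverse of 1739 mod 17 is 7 (check: 5 × 7 = 35 ≡ 1 (mod 17))
For equation 2: M_2 = 799, 799 ≡ 22 (mod 37), inverse of 799 mod 37 is 32 (check: 22 × 32 = 704 ≡ 1 (mod 37))
For equation 3: M_3 = 629, 629 ≡ 18 (mod 47), inverse of 629 mod 47 is 34 (check: 18 × 34 = 612 ≡ 1 (mod 47))
Combine: k ≡ Σ r_i×M_i×(M_i⁻¹ mod m_i) = 0×1739×7 + 32×799×32 + 25×629×34 = 0 + 818176 + 534650 = 1352826
1352826 mod 29563 = 22491
k ≡ 22491 (mod 29563)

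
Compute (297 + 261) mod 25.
8

(297 + 261) = 558
558 mod 25 = 8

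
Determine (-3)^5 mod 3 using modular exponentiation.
(-3) ≡ 0 (mod 3). 5 = 4 + 1 (binary 101). Repeated squaring mod 3: 0^1 ≡ 0; 0^2 ≡ 0² = 0 ≡ 0; 0^4 ≡ 0² = 0 ≡ 0. Multiply: (-3)^5 ≡ 0^4 × 0^1 ≡ 0 × 0 (mod 3): 0 × 0 = 0 ≡ 0. So (-3)^5 ≡ 0 (mod 3).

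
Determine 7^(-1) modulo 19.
7^(-1) ≡ 11 (mod 19). Verification: 7 × 11 = 77 ≡ 1 (mod 19)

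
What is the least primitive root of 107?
2

A primitive root g modulo p has order p-1 = 106
Prime divisors of 106: [2, 53]
g is a primitive root iff g^(106/q) ≢ 1 (mod 107) for each prime divisor q
Testing small values:
  g = 2: 2^53 ≡ 106, 2^2 ≡ 4 (mod 107) → none is 1, primitive root!
The smallest primitive root is 2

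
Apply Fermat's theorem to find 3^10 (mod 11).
By Fermat's Little Theorem, 3^{10} ≡ 1 (mod 11) since 11 is prime and gcd(3, 11) = 1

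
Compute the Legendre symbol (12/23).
(12/23) = 12^{11} mod 23 = 1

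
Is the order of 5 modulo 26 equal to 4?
Yes, ord_26(5) = 4.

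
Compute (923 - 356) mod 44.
39

(923 - 356) = 567
567 mod 44 = 39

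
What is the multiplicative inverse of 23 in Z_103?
9

Using Extended Euclidean Algorithm:
gcd(23, 103) = 1
Bezout coefficients: 23 × 9 + 103 × -2 = 1
So 23 × 9 ≡ 1 (mod 103)
The inverse is 9 mod 103 = 9
Verification: 23 × 9 = 207 = 2 × 103 + 1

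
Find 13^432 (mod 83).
Using Fermat: 13^{82} ≡ 1 (mod 83). 432 ≡ 22 (mod 82). So 13^{432} ≡ 13^{22} ≡ 25 (mod 83)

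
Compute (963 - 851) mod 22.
2

(963 - 851) = 112
112 mod 22 = 2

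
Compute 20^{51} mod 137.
10

Using successive squaring:
Binary expansion of 51: 110011
Powers of 20 mod 137 (each is the square of the previous):
  20^1 ≡ 20 (mod 137)
  20^2 ≡ 20² = 400 ≡ 126 (mod 137)
  20^4 ≡ 126² = 15876 ≡ 121 (mod 137)
  20^8 ≡ 121² = 14641 ≡ 119 (mod 137)
  20^16 ≡ 119² = 14161 ≡ 50 (mod 137)
  20^32 ≡ 50² = 2500 ≡ 34 (mod 137)
51 = 32 + 16 + 2 + 1, so 20^51 = 20^32 × 20^16 × 20^2 × 20^1 ≡ 34 × 50 × 126 × 20 (mod 137)
Multiplying step by step:
  34 × 50 = 1700 ≡ 56 (mod 137)
  56 × 126 = 7056 ≡ 69 (mod 137)
  69 × 20 = 1380 ≡ 10 (mod 137)
Result: 20^51 ≡ 10 (mod 137)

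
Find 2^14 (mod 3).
Using Fermat: 2^{2} ≡ 1 (mod 3). 14 ≡ 0 (mod 2). So 2^{14} ≡ 2^{0} ≡ 1 (mod 3)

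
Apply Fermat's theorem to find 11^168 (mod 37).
By Fermat: 11^{36} ≡ 1 (mod 37). 168 = 4×36 + 24. So 11^{168} ≡ 11^{24} ≡ 1 (mod 37)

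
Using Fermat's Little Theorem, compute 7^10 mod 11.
By Fermat's Little Theorem, 7^{10} ≡ 1 (mod 11) since 11 is prime and gcd(7, 11) = 1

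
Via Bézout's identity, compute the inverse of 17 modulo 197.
Extended GCD: 17(58) + 197(-5) = 1. So 17^(-1) ≡ 58 ≡ 58 (mod 197). Verify: 17 × 58 = 986 ≡ 1 (mod 197)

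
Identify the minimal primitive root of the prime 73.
p - 1 = 72 has prime divisors 2, 3. h is a primitive root mod 73 iff h^(72/q) ≢ 1 (mod 73) for each such q.
h = 2: 2^36 ≡ 1, 2^24 ≡ 64 (mod 73); 2^36 ≡ 1, so not a primitive root.
h = 3: 3^36 ≡ 1, 3^24 ≡ 1 (mod 73); 3^36 ≡ 1, so not a primitive root.
h = 4: 4^36 ≡ 1, 4^24 ≡ 8 (mod 73); 4^36 ≡ 1, so not a primitive root.
h = 5: 5^36 ≡ 72, 5^24 ≡ 8 (mod 73); none is 1, so 5 has order 72 and is a primitive root.
The smallest primitive root mod 73 is g = 5.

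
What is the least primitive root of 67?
2

A primitive root g modulo p has order p-1 = 66
Prime divisors of 66: [2, 3, 11]
g is a primitive root iff g^(66/q) ≢ 1 (mod 67) for each prime divisor q
Testing small values:
  g = 2: 2^33 ≡ 66, 2^22 ≡ 37, 2^6 ≡ 64 (mod 67) → none is 1, primitive root!
The smallest primitive root is 2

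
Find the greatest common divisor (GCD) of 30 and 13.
1

Using the Euclidean algorithm:
30 = 2 × 13 + 4
13 = 3 × 4 + 1
4 = 4 × 1 + 0

GCD(30, 13) = 1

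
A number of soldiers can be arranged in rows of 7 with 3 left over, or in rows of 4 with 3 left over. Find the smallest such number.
M = 7 × 4 = 28. M₁ = 4, y₁ ≡ 2 (mod 7). M₂ = 7, y₂ ≡ 3 (mod 4). k = 3×4×2 + 3×7×3 ≡ 3 (mod 28). The smallest positive such number is 3.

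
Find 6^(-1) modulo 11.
2

Using Extended Euclidean Algorithm:
gcd(6, 11) = 1
Bezout coefficients: 6 × 2 + 11 × -1 = 1
So 6 × 2 ≡ 1 (mod 11)
The inverse is 2 mod 11 = 2
Verification: 6 × 2 = 12 = 1 × 11 + 1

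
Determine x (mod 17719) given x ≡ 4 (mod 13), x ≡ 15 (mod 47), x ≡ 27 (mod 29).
2318

Using the Chinese Remainder Theorem:
M = product of moduli = 17719
For equation 1: M_1 = 1363, 1363 ≡ 11 (mod 13), inverse of 1363 mod 13 is 6 (check: 11 × 6 = 66 ≡ 1 (mod 13))
For equation 2: M_2 = 377, 377 ≡ 1 (mod 47), inverse of 377 mod 47 is 1 (check: 1 × 1 = 1 ≡ 1 (mod 47))
For equation 3: M_3 = 611, 611 ≡ 2 (mod 29), inverse of 611 mod 29 is 15 (check: 2 × 15 = 30 ≡ 1 (mod 29))
Combine: x ≡ Σ r_i×M_i×(M_i⁻¹ mod m_i) = 4×1363×6 + 15×377×1 + 27×611×15 = 32712 + 5655 + 247455 = 285822
285822 mod 17719 = 2318
x ≡ 2318 (mod 17719)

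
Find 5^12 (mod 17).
Using repeated squaring. 12 = 8 + 4 (binary 1100). Repeated squaring mod 17: 5^1 ≡ 5; 5^2 ≡ 5² = 25 ≡ 8; 5^4 ≡ 8² = 64 ≡ 13; 5^8 ≡ 13² = 169 ≡ 16. Multiply: 5^12 = 5^8 × 5^4 ≡ 16 × 13 (mod 17): 16 × 13 = 208 ≡ 4. So 5^12 ≡ 4 (mod 17).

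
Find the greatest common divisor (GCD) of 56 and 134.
2

Using the Euclidean algorithm:
56 = 0 × 134 + 56
134 = 2 × 56 + 22
56 = 2 × 22 + 12
22 = 1 × 12 + 10
12 = 1 × 10 + 2
10 = 5 × 2 + 0

GCD(56, 134) = 2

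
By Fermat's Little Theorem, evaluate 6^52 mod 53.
By Fermat's Little Theorem, 6^{52} ≡ 1 (mod 53) since 53 is prime and gcd(6, 53) = 1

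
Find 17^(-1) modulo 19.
9

Using Extended Euclidean Algorithm:
gcd(17, 19) = 1
Bezout coefficients: 17 × 9 + 19 × -8 = 1
So 17 × 9 ≡ 1 (mod 19)
The inverse is 9 mod 19 = 9
Verification: 17 × 9 = 153 = 8 × 19 + 1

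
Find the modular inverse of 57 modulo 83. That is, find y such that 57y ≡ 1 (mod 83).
67

Using Extended Euclidean Algorithm:
gcd(57, 83) = 1
Bezout coefficients: 57 × -16 + 83 × 11 = 1
So 57 × -16 ≡ 1 (mod 83)
The inverse is -16 mod 83 = 67
Verification: 57 × 67 = 3819 = 46 × 83 + 1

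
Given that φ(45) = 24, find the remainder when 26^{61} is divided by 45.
By Euler: 26^{24} ≡ 1 (mod 45) since gcd(26, 45) = 1. 61 = 2×24 + 13. So 26^{61} ≡ 26^{13} ≡ 26 (mod 45)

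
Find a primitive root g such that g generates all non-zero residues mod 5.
p - 1 = 4 has prime divisors 2. h is a primitive root mod 5 iff h^(4/q) ≢ 1 (mod 5) for each such q.
h = 2: 2^2 ≡ 4 (mod 5); none is 1, so 2 has order 4 and is a primitive root.
The smallest primitive root mod 5 is g = 2.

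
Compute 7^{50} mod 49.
0

Using successive squaring:
Binary expansion of 50: 110010
Powers of 7 mod 49 (each is the square of the previous):
  7^1 ≡ 7 (mod 49)
  7^2 ≡ 7² = 49 ≡ 0 (mod 49)
  7^4 ≡ 0² = 0 ≡ 0 (mod 49)
  7^8 ≡ 0² = 0 ≡ 0 (mod 49)
  7^16 ≡ 0² = 0 ≡ 0 (mod 49)
  7^32 ≡ 0² = 0 ≡ 0 (mod 49)
50 = 32 + 16 + 2, so 7^50 = 7^32 × 7^16 × 7^2 ≡ 0 × 0 × 0 (mod 49)
Multiplying step by step:
  0 × 0 = 0 ≡ 0 (mod 49)
  0 × 0 = 0 ≡ 0 (mod 49)
Result: 7^50 ≡ 0 (mod 49)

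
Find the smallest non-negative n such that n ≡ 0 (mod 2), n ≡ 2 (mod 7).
2

Using the Chinese Remainder Theorem:
M = product of moduli = 14
For equation 1: M_1 = 7, 7 ≡ 1 (mod 2), inverse of 7 mod 2 is 1 (check: 1 × 1 = 1 ≡ 1 (mod 2))
For equation 2: M_2 = 2, 2 ≡ 2 (mod 7), inverse of 2 mod 7 is 4 (check: 2 × 4 = 8 ≡ 1 (mod 7))
Combine: n ≡ Σ r_i×M_i×(M_i⁻¹ mod m_i) = 0×7×1 + 2×2×4 = 0 + 16 = 16
16 mod 14 = 2
n ≡ 2 (mod 14)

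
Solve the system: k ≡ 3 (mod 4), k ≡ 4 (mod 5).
M = 4 × 5 = 20. M₁ = 5, y₁ ≡ 1 (mod 4). M₂ = 4, y₂ ≡ 4 (mod 5). k = 3×5×1 + 4×4×4 ≡ 19 (mod 20)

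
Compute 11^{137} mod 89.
50

Using successive squaring:
Binary expansion of 137: 10001001
Powers of 11 mod 89 (each is the square of the previous):
  11^1 ≡ 11 (mod 89)
  11^2 ≡ 11² = 121 ≡ 32 (mod 89)
  11^4 ≡ 32² = 1024 ≡ 45 (mod 89)
  11^8 ≡ 45² = 2025 ≡ 67 (mod 89)
  11^16 ≡ 67² = 4489 ≡ 39 (mod 89)
  11^32 ≡ 39² = 1521 ≡ 8 (mod 89)
  11^64 ≡ 8² = 64 ≡ 64 (mod 89)
  11^128 ≡ 64² = 4096 ≡ 2 (mod 89)
137 = 128 + 8 + 1, so 11^137 = 11^128 × 11^8 × 11^1 ≡ 2 × 67 × 11 (mod 89)
Multiplying step by step:
  2 × 67 = 134 ≡ 45 (mod 89)
  45 × 11 = 495 ≡ 50 (mod 89)
Result: 11^137 ≡ 50 (mod 89)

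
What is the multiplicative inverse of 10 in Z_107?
10^(-1) ≡ 75 (mod 107). Verification: 10 × 75 = 750 ≡ 1 (mod 107)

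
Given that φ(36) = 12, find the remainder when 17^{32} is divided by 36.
By Euler: 17^{12} ≡ 1 (mod 36) since gcd(17, 36) = 1. 32 = 2×12 + 8. So 17^{32} ≡ 17^{8} ≡ 1 (mod 36)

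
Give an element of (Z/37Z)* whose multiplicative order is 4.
6 has order 4 mod 37 since 6^{4} ≡ 1 (mod 37) and no smaller power works.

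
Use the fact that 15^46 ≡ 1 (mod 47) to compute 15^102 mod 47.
By Fermat: 15^{46} ≡ 1 (mod 47). 102 = 2×46 + 10. So 15^{102} ≡ 15^{10} ≡ 16 (mod 47)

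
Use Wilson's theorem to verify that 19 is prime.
(18)! mod 19 = 18. Since this equals -1 (mod 19), Wilson confirms 19 is prime.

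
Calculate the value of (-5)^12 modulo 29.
Using repeated squaring. (-5) ≡ 24 (mod 29). 12 = 8 + 4 (binary 1100). Repeated squaring mod 29: 24^1 ≡ 24; 24^2 ≡ 24² = 576 ≡ 25; 24^4 ≡ 25² = 625 ≡ 16; 24^8 ≡ 16² = 256 ≡ 24. Multiply: (-5)^12 ≡ 24^8 × 24^4 ≡ 24 × 16 (mod 29): 24 × 16 = 384 ≡ 7. So (-5)^12 ≡ 7 (mod 29).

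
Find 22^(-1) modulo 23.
22

Using Extended Euclidean Algorithm:
gcd(22, 23) = 1
Bezout coefficients: 22 × -1 + 23 × 1 = 1
So 22 × -1 ≡ 1 (mod 23)
The inverse is -1 mod 23 = 22
Verification: 22 × 22 = 484 = 21 × 23 + 1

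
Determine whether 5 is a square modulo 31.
By Euler's criterion: 5^{15} ≡ 1 (mod 31). Since this equals 1, 5 is a QR.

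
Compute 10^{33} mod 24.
16

Using successive squaring:
Binary expansion of 33: 100001
Powers of 10 mod 24 (each is the square of the previous):
  10^1 ≡ 10 (mod 24)
  10^2 ≡ 10² = 100 ≡ 4 (mod 24)
  10^4 ≡ 4² = 16 ≡ 16 (mod 24)
  10^8 ≡ 16² = 256 ≡ 16 (mod 24)
  10^16 ≡ 16² = 256 ≡ 16 (mod 24)
  10^32 ≡ 16² = 256 ≡ 16 (mod 24)
33 = 32 + 1, so 10^33 = 10^32 × 10^1 ≡ 16 × 10 (mod 24)
Multiplying step by step:
  16 × 10 = 160 ≡ 16 (mod 24)
Result: 10^33 ≡ 16 (mod 24)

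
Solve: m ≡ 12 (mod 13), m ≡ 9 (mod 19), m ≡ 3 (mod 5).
M = 13 × 19 × 5 = 1235. M₁ = 95, y₁ ≡ 10 (mod 13). M₂ = 65, y₂ ≡ 12 (mod 19). M₃ = 247, y₃ ≡ 3 (mod 5). m = 12×95×10 + 9×65×12 + 3×247×3 ≡ 883 (mod 1235)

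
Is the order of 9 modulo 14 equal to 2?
No, the actual order is 3, not 2.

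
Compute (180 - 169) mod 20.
11

(180 - 169) = 11
11 mod 20 = 11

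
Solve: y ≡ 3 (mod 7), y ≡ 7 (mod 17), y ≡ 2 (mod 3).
M = 7 × 17 × 3 = 357. M₁ = 51, y₁ ≡ 4 (mod 7). M₂ = 21, y₂ ≡ 13 (mod 17). M₃ = 119, y₃ ≡ 2 (mod 3). y = 3×51×4 + 7×21×13 + 2×119×2 ≡ 143 (mod 357)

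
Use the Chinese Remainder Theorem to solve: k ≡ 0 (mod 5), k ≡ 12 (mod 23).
M = 5 × 23 = 115. M₁ = 23, y₁ ≡ 2 (mod 5). M₂ = 5, y₂ ≡ 14 (mod 23). k = 0×23×2 + 12×5×14 ≡ 35 (mod 115)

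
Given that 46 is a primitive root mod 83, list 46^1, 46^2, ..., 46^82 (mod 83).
g^1, g^2, ..., g^{82} mod 83: {46, 41, 60, 21, 53, 31, 15, 26, 34, 70, 66, 48, 50, 59, 58, 12, 54, 77, 56, 3, 55, 40, 14, 63, 76, 10, 45, 78, 19, 44, 32, 61, 67, 11, 8, 36, 79, 65, 2, 9, 82, 37, 42, 23, 62, 30, 52, 68, 57, 49, 13, 17, 35, 33, 24, 25, 71, 29, 6, 27, 80, 28, 43, 69, 20, 7, 73, 38, 5, 64, 39, 51, 22, 16, 72, 75, 47, 4, 18, 81, 74, 1}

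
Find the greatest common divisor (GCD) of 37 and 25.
1

Using the Euclidean algorithm:
37 = 1 × 25 + 12
25 = 2 × 12 + 1
12 = 12 × 1 + 0

GCD(37, 25) = 1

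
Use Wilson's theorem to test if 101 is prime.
(100)! mod 101 = 100. Since 100 ≡ -1 (mod 101), 101 is prime.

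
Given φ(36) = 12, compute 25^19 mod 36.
By Euler: 25^{12} ≡ 1 (mod 36) since gcd(25, 36) = 1. 19 = 1×12 + 7. So 25^{19} ≡ 25^{7} ≡ 25 (mod 36)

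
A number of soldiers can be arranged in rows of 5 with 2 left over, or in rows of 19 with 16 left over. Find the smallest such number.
M = 5 × 19 = 95. M₁ = 19, y₁ ≡ 4 (mod 5). M₂ = 5, y₂ ≡ 4 (mod 19). x = 2×19×4 + 16×5×4 ≡ 92 (mod 95). The smallest positive such number is 92.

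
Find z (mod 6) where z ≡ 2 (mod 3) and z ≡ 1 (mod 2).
M = 3 × 2 = 6. M₁ = 2, y₁ ≡ 2 (mod 3). M₂ = 3, y₂ ≡ 1 (mod 2). z = 2×2×2 + 1×3×1 ≡ 5 (mod 6)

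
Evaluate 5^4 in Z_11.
4 = 4 (binary 100). Repeated squaring mod 11: 5^1 ≡ 5; 5^2 ≡ 5² = 25 ≡ 3; 5^4 ≡ 3² = 9 ≡ 9. So 5^4 ≡ 9 (mod 11).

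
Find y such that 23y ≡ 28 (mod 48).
20

Since gcd(23, 48) = 1 divides 28, a solution exists.
Multiply both sides by the inverse of 23 mod 48:
  23^(-1) mod 48 = 23
  x ≡ 23 × 28 ≡ 644 ≡ 20 (mod 48)
Verification: 23 × 20 = 460 = 9 × 48 + 28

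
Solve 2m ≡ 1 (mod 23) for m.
2^(-1) ≡ 12 (mod 23). Verification: 2 × 12 = 24 ≡ 1 (mod 23)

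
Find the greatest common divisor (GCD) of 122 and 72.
2

Using the Euclidean algorithm:
122 = 1 × 72 + 50
72 = 1 × 50 + 22
50 = 2 × 22 + 6
22 = 3 × 6 + 4
6 = 1 × 4 + 2
4 = 2 × 2 + 0

GCD(122, 72) = 2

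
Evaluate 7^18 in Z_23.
Using repeated squaring. 18 = 16 + 2 (binary 10010). Repeated squaring mod 23: 7^1 ≡ 7; 7^2 ≡ 7² = 49 ≡ 3; 7^4 ≡ 3² = 9 ≡ 9; 7^8 ≡ 9² = 81 ≡ 12; 7^16 ≡ 12² = 144 ≡ 6. Multiply: 7^18 = 7^16 × 7^2 ≡ 6 × 3 (mod 23): 6 × 3 = 18 ≡ 18. So 7^18 ≡ 18 (mod 23).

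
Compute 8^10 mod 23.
10 = 8 + 2 (binary 1010). Repeated squaring mod 23: 8^1 ≡ 8; 8^2 ≡ 8² = 64 ≡ 18; 8^4 ≡ 18² = 324 ≡ 2; 8^8 ≡ 2² = 4 ≡ 4. Multiply: 8^10 = 8^8 × 8^2 ≡ 4 × 18 (mod 23): 4 × 18 = 72 ≡ 3. So 8^10 ≡ 3 (mod 23).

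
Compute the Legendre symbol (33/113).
(33/113) = 33^{56} mod 113 = -1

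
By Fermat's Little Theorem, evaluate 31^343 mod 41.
By Fermat: 31^{40} ≡ 1 (mod 41). 343 = 8×40 + 23. So 31^{343} ≡ 31^{23} ≡ 25 (mod 41)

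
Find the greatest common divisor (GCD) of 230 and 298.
2

Using the Euclidean algorithm:
230 = 0 × 298 + 230
298 = 1 × 230 + 68
230 = 3 × 68 + 26
68 = 2 × 26 + 16
26 = 1 × 16 + 10
16 = 1 × 10 + 6
10 = 1 × 6 + 4
6 = 1 × 4 + 2
4 = 2 × 2 + 0

GCD(230, 298) = 2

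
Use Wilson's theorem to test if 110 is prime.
(109)! mod 110 = 0. Since 0 ≢ -1 (mod 110), 110 is not prime.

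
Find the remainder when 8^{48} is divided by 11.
By Fermat: 8^{10} ≡ 1 (mod 11). 48 = 4×10 + 8. So 8^{48} ≡ 8^{8} ≡ 5 (mod 11)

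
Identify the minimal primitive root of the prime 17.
p - 1 = 16 has prime divisors 2. h is a primitive root mod 17 iff h^(16/q) ≢ 1 (mod 17) for each such q.
h = 2: 2^8 ≡ 1 (mod 17); 2^8 ≡ 1, so not a primitive root.
h = 3: 3^8 ≡ 16 (mod 17); none is 1, so 3 has order 16 and is a primitive root.
The smallest primitive root mod 17 is g = 3.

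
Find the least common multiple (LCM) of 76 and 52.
988

First find GCD(76, 52) using the Euclidean algorithm:
76 = 1 × 52 + 24
52 = 2 × 24 + 4
24 = 6 × 4 + 0
GCD(76, 52) = 4

LCM formula: LCM(a, b) = (a × b) / GCD(a, b)
LCM(76, 52) = (76 × 52) / 4
LCM(76, 52) = 3952 / 4
LCM(76, 52) = 988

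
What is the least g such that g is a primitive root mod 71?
p - 1 = 70 has prime divisors 2, 5, 7. h is a primitive root mod 71 iff h^(70/q) ≢ 1 (mod 71) for each such q.
h = 2: 2^35 ≡ 1, 2^14 ≡ 54, 2^10 ≡ 30 (mod 71); 2^35 ≡ 1, so not a primitive root.
h = 3: 3^35 ≡ 1, 3^14 ≡ 54, 3^10 ≡ 48 (mod 71); 3^35 ≡ 1, so not a primitive root.
h = 4: 4^35 ≡ 1, 4^14 ≡ 5, 4^10 ≡ 48 (mod 71); 4^35 ≡ 1, so not a primitive root.
h = 5: 5^35 ≡ 1, 5^14 ≡ 57, 5^10 ≡ 1 (mod 71); 5^35 ≡ 1, so not a primitive root.
h = 6: 6^35 ≡ 1, 6^14 ≡ 5, 6^10 ≡ 20 (mod 71); 6^35 ≡ 1, so not a primitive root.
h = 7: 7^35 ≡ 70, 7^14 ≡ 54, 7^10 ≡ 45 (mod 71); none is 1, so 7 has order 70 and is a primitive root.
The smallest primitive root mod 71 is g = 7.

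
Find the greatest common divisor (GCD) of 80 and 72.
8

Using the Euclidean algorithm:
80 = 1 × 72 + 8
72 = 9 × 8 + 0

GCD(80, 72) = 8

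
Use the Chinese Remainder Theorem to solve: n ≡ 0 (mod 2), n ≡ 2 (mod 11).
2

Using the Chinese Remainder Theorem:
M = product of moduli = 22
For equation 1: M_1 = 11, 11 ≡ 1 (mod 2), inverse of 11 mod 2 is 1 (check: 1 × 1 = 1 ≡ 1 (mod 2))
For equation 2: M_2 = 2, 2 ≡ 2 (mod 11), inverse of 2 mod 11 is 6 (check: 2 × 6 = 12 ≡ 1 (mod 11))
Combine: n ≡ Σ r_i×M_i×(M_i⁻¹ mod m_i) = 0×11×1 + 2×2×6 = 0 + 24 = 24
24 mod 22 = 2
n ≡ 2 (mod 22)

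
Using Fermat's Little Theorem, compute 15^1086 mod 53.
By Fermat: 15^{52} ≡ 1 (mod 53). 1086 ≡ 46 (mod 52). So 15^{1086} ≡ 15^{46} ≡ 42 (mod 53)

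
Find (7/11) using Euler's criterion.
(7/11) = 7^{5} mod 11 = -1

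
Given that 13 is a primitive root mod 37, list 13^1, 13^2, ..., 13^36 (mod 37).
g^1, g^2, ..., g^{36} mod 37: {13, 21, 14, 34, 35, 11, 32, 9, 6, 4, 15, 10, 19, 25, 29, 7, 17, 36, 24, 16, 23, 3, 2, 26, 5, 28, 31, 33, 22, 27, 18, 12, 8, 30, 20, 1}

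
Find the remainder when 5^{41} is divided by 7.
By Fermat: 5^{6} ≡ 1 (mod 7). 41 = 6×6 + 5. So 5^{41} ≡ 5^{5} ≡ 3 (mod 7)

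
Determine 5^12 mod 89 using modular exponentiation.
Using repeated squaring. 12 = 8 + 4 (binary 1100). Repeated squaring mod 89: 5^1 ≡ 5; 5^2 ≡ 5² = 25 ≡ 25; 5^4 ≡ 25² = 625 ≡ 2; 5^8 ≡ 2² = 4 ≡ 4. Multiply: 5^12 = 5^8 × 5^4 ≡ 4 × 2 (mod 89): 4 × 2 = 8 ≡ 8. So 5^12 ≡ 8 (mod 89).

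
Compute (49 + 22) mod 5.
1

(49 + 22) = 71
71 mod 5 = 1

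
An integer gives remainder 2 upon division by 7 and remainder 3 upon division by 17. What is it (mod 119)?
M = 7 × 17 = 119. M₁ = 17, y₁ ≡ 5 (mod 7). M₂ = 7, y₂ ≡ 5 (mod 17). r = 2×17×5 + 3×7×5 ≡ 37 (mod 119). The smallest positive such number is 37.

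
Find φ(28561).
26364

Prime factorization: 28561 = 13^4
Using the formula φ(n) = n × Π(1 - 1/p) for each prime factor p:
φ(28561) = 28561 × (1 - 1/13)
φ(28561) = 26364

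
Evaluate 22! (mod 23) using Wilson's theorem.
By Wilson's theorem, (22)! ≡ -1 ≡ 22 (mod 23)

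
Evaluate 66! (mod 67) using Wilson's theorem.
By Wilson's theorem, (66)! ≡ -1 ≡ 66 (mod 67)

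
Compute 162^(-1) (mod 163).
162^(-1) ≡ 162 (mod 163). Verification: 162 × 162 = 26244 ≡ 1 (mod 163)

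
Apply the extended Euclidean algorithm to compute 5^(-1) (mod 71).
Extended GCD: 5(-14) + 71(1) = 1. So 5^(-1) ≡ 57 ≡ 57 (mod 71). Verify: 5 × 57 = 285 ≡ 1 (mod 71)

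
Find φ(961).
930

Prime factorization: 961 = 31^2
Using the formula φ(n) = n × Π(1 - 1/p) for each prime factor p:
φ(961) = 961 × (1 - 1/31)
φ(961) = 930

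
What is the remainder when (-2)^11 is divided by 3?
Using Fermat: (-2)^{2} ≡ 1 (mod 3). 11 ≡ 1 (mod 2). So (-2)^{11} ≡ (-2)^{1} ≡ 1 (mod 3)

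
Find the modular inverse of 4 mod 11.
4^(-1) ≡ 3 (mod 11). Verification: 4 × 3 = 12 ≡ 1 (mod 11)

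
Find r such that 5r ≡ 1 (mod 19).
5^(-1) ≡ 4 (mod 19). Verification: 5 × 4 = 20 ≡ 1 (mod 19)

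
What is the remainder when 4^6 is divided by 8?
6 = 4 + 2 (binary 110). Repeated squaring mod 8: 4^1 ≡ 4; 4^2 ≡ 4² = 16 ≡ 0; 4^4 ≡ 0² = 0 ≡ 0. Multiply: 4^6 = 4^4 × 4^2 ≡ 0 × 0 (mod 8): 0 × 0 = 0 ≡ 0. So 4^6 ≡ 0 (mod 8).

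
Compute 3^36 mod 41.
Using repeated squaring. 36 = 32 + 4 (binary 100100). Repeated squaring mod 41: 3^1 ≡ 3; 3^2 ≡ 3² = 9 ≡ 9; 3^4 ≡ 9² = 81 ≡ 40; 3^8 ≡ 40² = 1600 ≡ 1; 3^16 ≡ 1² = 1 ≡ 1; 3^32 ≡ 1² = 1 ≡ 1. Multiply: 3^36 = 3^32 × 3^4 ≡ 1 × 40 (mod 41): 1 × 40 = 40 ≡ 40. So 3^36 ≡ 40 (mod 41).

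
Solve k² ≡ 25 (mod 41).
The square roots of 25 mod 41 are 36 and 5. Verify: 36² = 1296 ≡ 25 (mod 41)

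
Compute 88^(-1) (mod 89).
88^(-1) ≡ 88 (mod 89). Verification: 88 × 88 = 7744 ≡ 1 (mod 89)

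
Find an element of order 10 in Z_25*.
4 has order 10 mod 25 since 4^{10} ≡ 1 (mod 25) and no smaller power works.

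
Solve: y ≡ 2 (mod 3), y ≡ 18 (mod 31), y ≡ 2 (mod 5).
M = 3 × 31 × 5 = 465. M₁ = 155, y₁ ≡ 2 (mod 3). M₂ = 15, y₂ ≡ 29 (mod 31). M₃ = 93, y₃ ≡ 2 (mod 5). y = 2×155×2 + 18×15×29 + 2×93×2 ≡ 452 (mod 465)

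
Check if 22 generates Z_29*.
p - 1 = 28 has prime divisors 2, 7. Check 22^(28/q) mod 29 for each: 22^(28/2) = 22^14 ≡ 1, 22^(28/7) = 22^4 ≡ 23 (mod 29). Since 22^14 ≡ 1 (mod 29), the order of 22 divides 14 (in fact the order is 14) ≠ 28, so it is not a primitive root.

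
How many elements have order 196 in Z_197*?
Number of primitive roots mod 197 = φ(196) = 84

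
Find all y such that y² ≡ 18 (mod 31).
The square roots of 18 mod 31 are 7 and 24. Verify: 7² = 49 ≡ 18 (mod 31)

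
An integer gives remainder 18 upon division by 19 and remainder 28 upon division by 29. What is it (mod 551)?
M = 19 × 29 = 551. M₁ = 29, y₁ ≡ 2 (mod 19). M₂ = 19, y₂ ≡ 26 (mod 29). x = 18×29×2 + 28×19×26 ≡ 550 (mod 551). The smallest positive such number is 550.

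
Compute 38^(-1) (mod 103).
19

Using Extended Euclidean Algorithm:
gcd(38, 103) = 1
Bezout coefficients: 38 × 19 + 103 × -7 = 1
So 38 × 19 ≡ 1 (mod 103)
The inverse is 19 mod 103 = 19
Verification: 38 × 19 = 722 = 7 × 103 + 1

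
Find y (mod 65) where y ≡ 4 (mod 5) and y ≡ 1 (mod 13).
M = 5 × 13 = 65. M₁ = 13, y₁ ≡ 2 (mod 5). M₂ = 5, y₂ ≡ 8 (mod 13). y = 4×13×2 + 1×5×8 ≡ 14 (mod 65)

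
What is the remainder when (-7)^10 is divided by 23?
(-7) ≡ 16 (mod 23). 10 = 8 + 2 (binary 1010). Repeated squaring mod 23: 16^1 ≡ 16; 16^2 ≡ 16² = 256 ≡ 3; 16^4 ≡ 3² = 9 ≡ 9; 16^8 ≡ 9² = 81 ≡ 12. Multiply: (-7)^10 ≡ 16^8 × 16^2 ≡ 12 × 3 (mod 23): 12 × 3 = 36 ≡ 13. So (-7)^10 ≡ 13 (mod 23).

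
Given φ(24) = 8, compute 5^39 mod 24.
By Euler: 5^{8} ≡ 1 (mod 24) since gcd(5, 24) = 1. 39 = 4×8 + 7. So 5^{39} ≡ 5^{7} ≡ 5 (mod 24)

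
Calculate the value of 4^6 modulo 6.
6 = 4 + 2 (binary 110). Repeated squaring mod 6: 4^1 ≡ 4; 4^2 ≡ 4² = 16 ≡ 4; 4^4 ≡ 4² = 16 ≡ 4. Multiply: 4^6 = 4^4 × 4^2 ≡ 4 × 4 (mod 6): 4 × 4 = 16 ≡ 4. So 4^6 ≡ 4 (mod 6).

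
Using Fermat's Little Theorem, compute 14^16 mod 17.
By Fermat's Little Theorem, 14^{16} ≡ 1 (mod 17) since 17 is prime and gcd(14, 17) = 1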